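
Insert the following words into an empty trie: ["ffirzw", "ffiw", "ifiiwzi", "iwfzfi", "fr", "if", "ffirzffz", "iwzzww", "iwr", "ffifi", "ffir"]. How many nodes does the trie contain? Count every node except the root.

Count nodes per top-level branch (shared prefixes stored once):
  'f'-branch (ffifi, ffir, ffirzffz, ffirzw, ffiw, fr): 13 nodes
  'i'-branch (if, ifiiwzi, iwfzfi, iwr, iwzzww): 17 nodes
Sum: 30

30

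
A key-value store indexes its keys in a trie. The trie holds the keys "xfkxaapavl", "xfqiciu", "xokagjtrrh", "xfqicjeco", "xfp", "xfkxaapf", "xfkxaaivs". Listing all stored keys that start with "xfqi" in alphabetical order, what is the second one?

DFS of the "xfqi" subtree visits, in order: "xfqiciu", "xfqicjeco"
Position 2: xfqicjeco

xfqicjeco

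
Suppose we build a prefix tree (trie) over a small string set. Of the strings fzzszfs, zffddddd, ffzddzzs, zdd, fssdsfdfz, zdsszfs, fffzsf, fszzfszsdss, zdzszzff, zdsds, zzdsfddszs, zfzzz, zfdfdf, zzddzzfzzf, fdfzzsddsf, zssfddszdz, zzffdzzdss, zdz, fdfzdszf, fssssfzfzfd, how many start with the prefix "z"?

12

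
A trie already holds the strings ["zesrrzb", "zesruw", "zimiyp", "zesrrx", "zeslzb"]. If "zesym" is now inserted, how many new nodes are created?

Walking "zesym" from the root, the first 3 characters ("zes") follow existing edges; "y" is the first miss.
So 5 − 3 = 2 new nodes.

2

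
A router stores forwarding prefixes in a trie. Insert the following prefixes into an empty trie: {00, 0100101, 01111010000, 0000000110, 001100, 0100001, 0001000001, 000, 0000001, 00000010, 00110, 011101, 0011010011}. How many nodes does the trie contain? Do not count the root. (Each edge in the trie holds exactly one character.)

48

Trace insertions, counting only characters that open a new branch:
  "00" → 2 new (0, 0)
  "0100101" → prefix "0" already present; 6 new (1, 0, 0, 1, 0, 1)
  "01111010000" → prefix "01" already present; 9 new (1, 1, 1, 0, 1, 0, 0, 0, 0)
  "0000000110" → prefix "00" already present; 8 new (0, 0, 0, 0, 0, 1, 1, 0)
  "001100" → prefix "00" already present; 4 new (1, 1, 0, 0)
  "0100001" → prefix "0100" already present; 3 new (0, 0, 1)
  "0001000001" → prefix "000" already present; 7 new (1, 0, 0, 0, 0, 0, 1)
  "000" → prefix "000" already present; 0 new (none)
  "0000001" → prefix "000000" already present; 1 new (1)
  "00000010" → prefix "0000001" already present; 1 new (0)
  "00110" → prefix "00110" already present; 0 new (none)
  "011101" → prefix "0111" already present; 2 new (0, 1)
  "0011010011" → prefix "00110" already present; 5 new (1, 0, 0, 1, 1)
Total nodes = 2 + 6 + 9 + 8 + 4 + 3 + 7 + 0 + 1 + 1 + 0 + 2 + 5 = 48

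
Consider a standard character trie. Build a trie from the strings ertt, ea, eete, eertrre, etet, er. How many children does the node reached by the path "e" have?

Walk "e" from the root, arriving at one node.
Distinct next characters after "e": a, e, r, t.
That node has 4 child edges.

4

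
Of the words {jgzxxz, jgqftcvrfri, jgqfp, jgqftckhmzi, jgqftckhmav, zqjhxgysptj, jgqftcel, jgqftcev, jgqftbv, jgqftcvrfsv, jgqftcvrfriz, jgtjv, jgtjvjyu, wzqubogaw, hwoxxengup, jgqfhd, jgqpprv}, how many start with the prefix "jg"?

14

Walk to "jg"; the words in its subtree are exactly those with that prefix.
Words under "jg": jgqfhd, jgqfp, jgqftbv, jgqftcel, jgqftcev, jgqftckhmav, jgqftckhmzi, jgqftcvrfri, jgqftcvrfriz, jgqftcvrfsv, jgqpprv, jgtjv, jgtjvjyu, jgzxxz
Count: 14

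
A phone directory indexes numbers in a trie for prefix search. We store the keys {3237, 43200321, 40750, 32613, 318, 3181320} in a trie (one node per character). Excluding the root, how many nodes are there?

25

Trace insertions, counting only characters that open a new branch:
  "3237" → 4 new (3, 2, 3, 7)
  "43200321" → 8 new (4, 3, 2, 0, 0, 3, 2, 1)
  "40750" → prefix "4" already present; 4 new (0, 7, 5, 0)
  "32613" → prefix "32" already present; 3 new (6, 1, 3)
  "318" → prefix "3" already present; 2 new (1, 8)
  "3181320" → prefix "318" already present; 4 new (1, 3, 2, 0)
Total nodes = 4 + 8 + 4 + 3 + 2 + 4 = 25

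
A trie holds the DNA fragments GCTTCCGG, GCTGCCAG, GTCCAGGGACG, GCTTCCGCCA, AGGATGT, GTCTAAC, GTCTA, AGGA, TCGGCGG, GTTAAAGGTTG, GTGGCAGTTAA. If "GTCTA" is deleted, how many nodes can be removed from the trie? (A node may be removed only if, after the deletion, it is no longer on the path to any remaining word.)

0

A node on "GTCTA"'s path can go only if nothing else ends at it or branches off below it.
Every node on "GTCTA" is still needed (e.g. by "GTCTAAC"), so nothing is freed.
Nodes removed: 0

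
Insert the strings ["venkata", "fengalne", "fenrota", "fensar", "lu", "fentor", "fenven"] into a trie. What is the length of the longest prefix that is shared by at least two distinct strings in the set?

3

Equivalently: take the maximum, over all pairs, of their longest common prefix length.
"fengalne" and "fenrota" agree on "fen" (3 characters) before diverging; nothing deeper is shared.
Longest shared-prefix length: 3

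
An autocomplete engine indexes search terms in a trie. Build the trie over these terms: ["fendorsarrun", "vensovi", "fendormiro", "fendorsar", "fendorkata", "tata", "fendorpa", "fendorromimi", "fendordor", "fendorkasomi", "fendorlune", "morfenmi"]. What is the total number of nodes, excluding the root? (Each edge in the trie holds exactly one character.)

For each word, the new-node count is its length minus the longest prefix already in the trie:
  "fendorsarrun" → 12 new (f, e, n, d, o, r, s, a, r, r, u, n)
  "vensovi" → 7 new (v, e, n, s, o, v, i)
  "fendormiro" → prefix "fendor" already present; 4 new (m, i, r, o)
  "fendorsar" → prefix "fendorsar" already present; 0 new (none)
  "fendorkata" → prefix "fendor" already present; 4 new (k, a, t, a)
  "tata" → 4 new (t, a, t, a)
  "fendorpa" → prefix "fendor" already present; 2 new (p, a)
  "fendorromimi" → prefix "fendor" already present; 6 new (r, o, m, i, m, i)
  "fendordor" → prefix "fendor" already present; 3 new (d, o, r)
  "fendorkasomi" → prefix "fendorka" already present; 4 new (s, o, m, i)
  "fendorlune" → prefix "fendor" already present; 4 new (l, u, n, e)
  "morfenmi" → 8 new (m, o, r, f, e, n, m, i)
Total nodes = 12 + 7 + 4 + 0 + 4 + 4 + 2 + 6 + 3 + 4 + 4 + 8 = 58

58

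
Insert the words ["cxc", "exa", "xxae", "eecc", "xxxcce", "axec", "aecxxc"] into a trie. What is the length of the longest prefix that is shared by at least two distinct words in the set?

2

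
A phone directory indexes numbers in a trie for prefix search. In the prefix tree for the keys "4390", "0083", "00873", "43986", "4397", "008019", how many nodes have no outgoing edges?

Leaves are exactly the stored words that no other stored word extends.
Those words: "008019", "0083", "00873", "4390", "4397", "43986"
Leaf count: 6

6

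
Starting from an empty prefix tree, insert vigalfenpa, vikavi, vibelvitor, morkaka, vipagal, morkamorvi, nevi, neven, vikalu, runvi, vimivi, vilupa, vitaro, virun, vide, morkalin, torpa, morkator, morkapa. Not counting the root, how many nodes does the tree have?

For each word, the new-node count is its length minus the longest prefix already in the trie:
  "vigalfenpa" → 10 new (v, i, g, a, l, f, e, n, p, a)
  "vikavi" → prefix "vi" already present; 4 new (k, a, v, i)
  "vibelvitor" → prefix "vi" already present; 8 new (b, e, l, v, i, t, o, r)
  "morkaka" → 7 new (m, o, r, k, a, k, a)
  "vipagal" → prefix "vi" already present; 5 new (p, a, g, a, l)
  "morkamorvi" → prefix "morka" already present; 5 new (m, o, r, v, i)
  "nevi" → 4 new (n, e, v, i)
  "neven" → prefix "nev" already present; 2 new (e, n)
  "vikalu" → prefix "vika" already present; 2 new (l, u)
  "runvi" → 5 new (r, u, n, v, i)
  "vimivi" → prefix "vi" already present; 4 new (m, i, v, i)
  "vilupa" → prefix "vi" already present; 4 new (l, u, p, a)
  "vitaro" → prefix "vi" already present; 4 new (t, a, r, o)
  "virun" → prefix "vi" already present; 3 new (r, u, n)
  "vide" → prefix "vi" already present; 2 new (d, e)
  "morkalin" → prefix "morka" already present; 3 new (l, i, n)
  "torpa" → 5 new (t, o, r, p, a)
  "morkator" → prefix "morka" already present; 3 new (t, o, r)
  "morkapa" → prefix "morka" already present; 2 new (p, a)
Total nodes = 10 + 4 + 8 + 7 + 5 + 5 + 4 + 2 + 2 + 5 + 4 + 4 + 4 + 3 + 2 + 3 + 5 + 3 + 2 = 82

82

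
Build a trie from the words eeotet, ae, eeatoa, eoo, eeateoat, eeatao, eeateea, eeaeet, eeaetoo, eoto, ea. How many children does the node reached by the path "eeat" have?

Walk "eeat" from the root, arriving at one node.
Distinct next characters after "eeat": a, e, o.
That node has 3 child edges.

3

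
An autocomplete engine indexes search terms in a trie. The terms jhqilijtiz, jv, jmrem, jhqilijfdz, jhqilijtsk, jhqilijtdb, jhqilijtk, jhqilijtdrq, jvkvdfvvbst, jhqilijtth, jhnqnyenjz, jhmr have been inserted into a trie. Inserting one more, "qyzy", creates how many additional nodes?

4

Nothing in the trie begins with "q"; the whole of "qyzy" is new.
4 − 0 = 4 new nodes.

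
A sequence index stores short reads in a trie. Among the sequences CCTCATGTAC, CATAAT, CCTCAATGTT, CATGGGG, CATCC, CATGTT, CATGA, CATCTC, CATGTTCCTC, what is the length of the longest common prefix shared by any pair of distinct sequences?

6

Equivalently: take the maximum, over all pairs, of their longest common prefix length.
e.g. "CATGTT" and "CATGTTCCTC" share the prefix "CATGTT" of length 6; no pair shares a longer one.
Longest shared-prefix length: 6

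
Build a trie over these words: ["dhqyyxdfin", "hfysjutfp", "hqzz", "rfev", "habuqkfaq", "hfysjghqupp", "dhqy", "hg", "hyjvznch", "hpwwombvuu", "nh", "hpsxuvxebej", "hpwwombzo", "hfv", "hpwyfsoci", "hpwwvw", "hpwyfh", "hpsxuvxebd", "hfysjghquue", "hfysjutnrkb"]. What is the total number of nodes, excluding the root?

Count nodes per top-level branch (shared prefixes stored once):
  'd'-branch (dhqy, dhqyyxdfin): 10 nodes
  'h'-branch (habuqkfaq, hfv, hfysjghqupp, hfysjghquue, hfysjutfp, hfysjutnrkb, hg, hpsxuvxebd, hpsxuvxebej, hpwwombvuu, hpwwombzo, hpwwvw, hpwyfh, hpwyfsoci, hqzz, hyjvznch): 71 nodes
  'n'-branch (nh): 2 nodes
  'r'-branch (rfev): 4 nodes
Sum: 87

87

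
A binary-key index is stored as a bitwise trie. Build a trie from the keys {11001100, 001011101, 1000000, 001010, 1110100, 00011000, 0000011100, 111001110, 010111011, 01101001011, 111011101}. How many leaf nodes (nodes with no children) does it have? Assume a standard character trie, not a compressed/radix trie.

11

Leaves are exactly the stored words that no other stored word extends.
Those words: "0000011100", "00011000", "001010", "001011101", "010111011", "01101001011", "1000000", "11001100", "111001110", "1110100", "111011101"
Leaf count: 11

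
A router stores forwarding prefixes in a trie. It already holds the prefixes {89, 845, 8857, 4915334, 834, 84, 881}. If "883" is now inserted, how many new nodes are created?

"88" is already a path in the trie; the remaining "3" must be added.
So 3 − 2 = 1 new nodes.

1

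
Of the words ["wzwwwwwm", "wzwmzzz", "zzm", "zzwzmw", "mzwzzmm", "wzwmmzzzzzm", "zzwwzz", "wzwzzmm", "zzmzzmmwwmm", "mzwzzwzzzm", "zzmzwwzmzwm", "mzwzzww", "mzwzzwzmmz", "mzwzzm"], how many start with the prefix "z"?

5

Walk to "z"; the words in its subtree are exactly those with that prefix.
Words under "z": zzm, zzmzwwzmzwm, zzmzzmmwwmm, zzwwzz, zzwzmw
Count: 5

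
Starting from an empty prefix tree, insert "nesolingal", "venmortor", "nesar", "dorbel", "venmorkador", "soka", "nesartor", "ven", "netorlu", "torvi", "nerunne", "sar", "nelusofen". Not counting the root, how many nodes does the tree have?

Count nodes per top-level branch (shared prefixes stored once):
  'd'-branch (dorbel): 6 nodes
  'n'-branch (nelusofen, nerunne, nesar, nesartor, nesolingal, netorlu): 32 nodes
  's'-branch (sar, soka): 6 nodes
  't'-branch (torvi): 5 nodes
  'v'-branch (ven, venmorkador, venmortor): 14 nodes
Sum: 63

63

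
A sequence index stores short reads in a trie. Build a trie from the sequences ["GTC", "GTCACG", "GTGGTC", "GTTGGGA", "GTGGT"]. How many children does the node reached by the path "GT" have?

Follow the path "GT" to its node, then look at its outgoing edges.
Characters that immediately follow "GT" among the stored strings: {C, G, T}.
That node has 3 child edges.

3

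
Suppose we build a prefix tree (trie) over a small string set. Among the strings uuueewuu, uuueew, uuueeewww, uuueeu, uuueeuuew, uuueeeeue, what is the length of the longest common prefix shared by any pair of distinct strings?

Equivalently: take the maximum, over all pairs, of their longest common prefix length.
"uuueeeeue" and "uuueeewww" agree on "uuueee" (6 characters) before diverging; nothing deeper is shared.
Longest shared-prefix length: 6

6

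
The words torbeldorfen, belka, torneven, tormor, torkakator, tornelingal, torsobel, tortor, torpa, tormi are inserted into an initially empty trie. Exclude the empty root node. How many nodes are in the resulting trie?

Count nodes per top-level branch (shared prefixes stored once):
  'b'-branch (belka): 5 nodes
  't'-branch (torbeldorfen, torkakator, tormi, tormor, tornelingal, torneven, torpa, torsobel, tortor): 44 nodes
Sum: 49

49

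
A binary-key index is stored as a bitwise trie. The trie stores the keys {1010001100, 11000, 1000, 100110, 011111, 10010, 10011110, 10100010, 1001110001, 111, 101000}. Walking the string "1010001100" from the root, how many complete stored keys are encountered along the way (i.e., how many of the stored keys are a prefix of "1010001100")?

2

Check each prefix of "1010001100" against the stored set — each match is an end-marker on the path.
Prefixes of the query that are stored words: "101000", "1010001100"
Count: 2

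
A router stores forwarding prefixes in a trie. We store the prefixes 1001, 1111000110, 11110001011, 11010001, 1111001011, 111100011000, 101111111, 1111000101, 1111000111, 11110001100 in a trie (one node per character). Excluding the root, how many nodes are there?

36

Insert word by word; a character creates a node only if that edge doesn't already exist:
  "1001" → 4 new (1, 0, 0, 1)
  "1111000110" → prefix "1" already present; 9 new (1, 1, 1, 0, 0, 0, 1, 1, 0)
  "11110001011" → prefix "11110001" already present; 3 new (0, 1, 1)
  "11010001" → prefix "11" already present; 6 new (0, 1, 0, 0, 0, 1)
  "1111001011" → prefix "111100" already present; 4 new (1, 0, 1, 1)
  "111100011000" → prefix "1111000110" already present; 2 new (0, 0)
  "101111111" → prefix "10" already present; 7 new (1, 1, 1, 1, 1, 1, 1)
  "1111000101" → prefix "1111000101" already present; 0 new (none)
  "1111000111" → prefix "111100011" already present; 1 new (1)
  "11110001100" → prefix "11110001100" already present; 0 new (none)
Total nodes = 4 + 9 + 3 + 6 + 4 + 2 + 7 + 0 + 1 + 0 = 36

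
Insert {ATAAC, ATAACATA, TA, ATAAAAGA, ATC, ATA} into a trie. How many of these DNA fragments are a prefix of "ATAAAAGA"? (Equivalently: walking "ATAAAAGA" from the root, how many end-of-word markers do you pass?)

2

Traverse "ATAAAAGA" character by character; count nodes along the way that are marked as word ends.
Prefixes of the query that are stored words: "ATA", "ATAAAAGA"
Count: 2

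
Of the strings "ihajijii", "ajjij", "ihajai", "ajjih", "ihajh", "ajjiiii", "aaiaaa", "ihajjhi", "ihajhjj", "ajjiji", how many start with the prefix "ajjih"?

Walk to "ajjih"; the words in its subtree are exactly those with that prefix.
Words under "ajjih": ajjih
Count: 1

1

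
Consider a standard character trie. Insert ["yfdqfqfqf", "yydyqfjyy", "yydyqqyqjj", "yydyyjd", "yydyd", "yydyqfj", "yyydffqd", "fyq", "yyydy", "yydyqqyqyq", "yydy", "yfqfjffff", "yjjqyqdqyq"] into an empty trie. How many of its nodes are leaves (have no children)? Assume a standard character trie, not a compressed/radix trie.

Leaves are exactly the stored words that no other stored word extends.
Those words: "fyq", "yfdqfqfqf", "yfqfjffff", "yjjqyqdqyq", "yydyd", "yydyqfjyy", "yydyqqyqjj", "yydyqqyqyq", "yydyyjd", "yyydffqd", "yyydy"
Leaf count: 11

11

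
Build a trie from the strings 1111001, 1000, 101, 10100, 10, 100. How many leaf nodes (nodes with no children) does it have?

Leaves are exactly the stored words that no other stored word extends.
Those words: "1000", "10100", "1111001"
Leaf count: 3

3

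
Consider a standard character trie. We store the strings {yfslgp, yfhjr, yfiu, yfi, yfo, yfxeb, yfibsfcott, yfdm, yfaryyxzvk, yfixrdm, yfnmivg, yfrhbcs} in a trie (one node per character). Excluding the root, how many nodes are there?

46

Count nodes per top-level branch (shared prefixes stored once):
  'y'-branch (yfaryyxzvk, yfdm, yfhjr, yfi, yfibsfcott, yfiu, yfixrdm, yfnmivg, yfo, yfrhbcs, yfslgp, yfxeb): 46 nodes
Sum: 46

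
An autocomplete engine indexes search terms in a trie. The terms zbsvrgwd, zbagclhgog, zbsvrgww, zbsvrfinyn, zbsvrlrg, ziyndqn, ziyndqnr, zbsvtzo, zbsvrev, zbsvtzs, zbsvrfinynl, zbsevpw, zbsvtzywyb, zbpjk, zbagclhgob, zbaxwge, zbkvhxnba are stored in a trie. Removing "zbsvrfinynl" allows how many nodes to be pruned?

Walk "zbsvrfinynl" from the leaf back toward the root, removing each node that no remaining word uses.
The suffix "l" (1 node) is used only by "zbsvrfinynl"; "zbsvrfinyn" is itself a stored word, so pruning stops there.
Nodes removed: 1

1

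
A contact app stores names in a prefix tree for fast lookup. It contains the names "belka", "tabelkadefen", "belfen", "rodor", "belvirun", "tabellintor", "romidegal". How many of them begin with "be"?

3

Walk to "be"; the words in its subtree are exactly those with that prefix.
Words under "be": belfen, belka, belvirun
Count: 3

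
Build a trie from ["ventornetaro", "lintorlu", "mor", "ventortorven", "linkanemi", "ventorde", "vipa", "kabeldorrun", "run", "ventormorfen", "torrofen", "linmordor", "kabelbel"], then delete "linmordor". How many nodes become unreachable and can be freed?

6

A node on "linmordor"'s path can go only if nothing else ends at it or branches off below it.
The suffix "mordor" (6 nodes) is used only by "linmordor"; the node for "lin" still has the child "t", so pruning stops there.
Nodes removed: 6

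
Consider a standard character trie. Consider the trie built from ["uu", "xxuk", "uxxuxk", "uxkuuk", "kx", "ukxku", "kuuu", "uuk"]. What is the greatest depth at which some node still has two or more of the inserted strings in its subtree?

2

Equivalently: take the maximum, over all pairs, of their longest common prefix length.
e.g. "uu" and "uuk" share the prefix "uu" of length 2; no pair shares a longer one.
Longest shared-prefix length: 2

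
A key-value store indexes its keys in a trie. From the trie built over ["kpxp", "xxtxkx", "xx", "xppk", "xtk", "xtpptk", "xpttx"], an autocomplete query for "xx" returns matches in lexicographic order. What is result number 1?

xx

Filter for "xx…" and sort: "xx", "xxtxkx"
The 1st is xx.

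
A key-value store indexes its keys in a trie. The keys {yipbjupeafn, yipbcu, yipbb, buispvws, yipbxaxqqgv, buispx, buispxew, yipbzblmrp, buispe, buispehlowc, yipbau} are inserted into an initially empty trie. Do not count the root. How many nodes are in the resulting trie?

46

For each word, the new-node count is its length minus the longest prefix already in the trie:
  "yipbjupeafn" → 11 new (y, i, p, b, j, u, p, e, a, f, n)
  "yipbcu" → prefix "yipb" already present; 2 new (c, u)
  "yipbb" → prefix "yipb" already present; 1 new (b)
  "buispvws" → 8 new (b, u, i, s, p, v, w, s)
  "yipbxaxqqgv" → prefix "yipb" already present; 7 new (x, a, x, q, q, g, v)
  "buispx" → prefix "buisp" already present; 1 new (x)
  "buispxew" → prefix "buispx" already present; 2 new (e, w)
  "yipbzblmrp" → prefix "yipb" already present; 6 new (z, b, l, m, r, p)
  "buispe" → prefix "buisp" already present; 1 new (e)
  "buispehlowc" → prefix "buispe" already present; 5 new (h, l, o, w, c)
  "yipbau" → prefix "yipb" already present; 2 new (a, u)
Total nodes = 11 + 2 + 1 + 8 + 7 + 1 + 2 + 6 + 1 + 5 + 2 = 46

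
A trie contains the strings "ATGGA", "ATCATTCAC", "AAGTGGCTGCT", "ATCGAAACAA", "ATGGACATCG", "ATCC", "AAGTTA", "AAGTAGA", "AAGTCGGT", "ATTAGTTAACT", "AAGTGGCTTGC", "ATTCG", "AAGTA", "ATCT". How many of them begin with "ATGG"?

Filter for entries beginning with "ATGG":
Words under "ATGG": ATGGA, ATGGACATCG
Count: 2

2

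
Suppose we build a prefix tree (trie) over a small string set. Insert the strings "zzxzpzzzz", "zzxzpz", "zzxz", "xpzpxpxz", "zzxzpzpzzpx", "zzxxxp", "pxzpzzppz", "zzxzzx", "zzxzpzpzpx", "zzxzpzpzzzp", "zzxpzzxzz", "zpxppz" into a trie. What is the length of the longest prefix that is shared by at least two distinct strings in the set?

9

Look for the deepest trie node that still has at least two words in its subtree.
e.g. "zzxzpzpzzpx" and "zzxzpzpzzzp" share the prefix "zzxzpzpzz" of length 9; no pair shares a longer one.
Longest shared-prefix length: 9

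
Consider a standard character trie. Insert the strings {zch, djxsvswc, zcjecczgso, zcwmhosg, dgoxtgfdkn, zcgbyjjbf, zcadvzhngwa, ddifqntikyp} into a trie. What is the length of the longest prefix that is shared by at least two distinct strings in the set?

The deepest shared node is where two words last agree before diverging.
"zcadvzhngwa" and "zcgbyjjbf" agree on "zc" (2 characters) before diverging; nothing deeper is shared.
Longest shared-prefix length: 2

2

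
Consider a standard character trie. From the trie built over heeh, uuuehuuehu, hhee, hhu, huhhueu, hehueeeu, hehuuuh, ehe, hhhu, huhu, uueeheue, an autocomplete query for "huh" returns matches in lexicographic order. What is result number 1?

huhhueu

Words with prefix "huh", in lexicographic order: "huhhueu", "huhu"
Position 1: huhhueu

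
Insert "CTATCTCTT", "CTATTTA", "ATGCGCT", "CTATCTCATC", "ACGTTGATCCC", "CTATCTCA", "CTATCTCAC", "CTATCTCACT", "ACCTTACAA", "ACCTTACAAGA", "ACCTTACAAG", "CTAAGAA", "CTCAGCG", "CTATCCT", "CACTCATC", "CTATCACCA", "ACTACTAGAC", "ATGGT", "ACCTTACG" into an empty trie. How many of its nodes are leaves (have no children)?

A leaf is a node with no children — equivalently, the end of a word that is not a proper prefix of any other stored word.
Those words: "ACCTTACAAGA", "ACCTTACG", "ACGTTGATCCC", "ACTACTAGAC", "ATGCGCT", "ATGGT", "CACTCATC", "CTAAGAA", "CTATCACCA", "CTATCCT", "CTATCTCACT", "CTATCTCATC", "CTATCTCTT", "CTATTTA", "CTCAGCG"
Leaf count: 15

15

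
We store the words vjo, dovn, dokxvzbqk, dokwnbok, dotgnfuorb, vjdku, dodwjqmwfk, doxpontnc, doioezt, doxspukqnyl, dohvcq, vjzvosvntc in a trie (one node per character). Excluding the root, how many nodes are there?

Count nodes per top-level branch (shared prefixes stored once):
  'd'-branch (dodwjqmwfk, dohvcq, doioezt, dokwnbok, dokxvzbqk, dotgnfuorb, dovn, doxpontnc, doxspukqnyl): 56 nodes
  'v'-branch (vjdku, vjo, vjzvosvntc): 14 nodes
Sum: 70

70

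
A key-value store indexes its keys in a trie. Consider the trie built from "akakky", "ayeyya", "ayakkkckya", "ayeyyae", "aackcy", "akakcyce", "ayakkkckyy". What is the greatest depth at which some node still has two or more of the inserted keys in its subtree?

9

The deepest shared node is where two words last agree before diverging.
"ayakkkckya" and "ayakkkckyy" agree on "ayakkkcky" (9 characters) before diverging; nothing deeper is shared.
Longest shared-prefix length: 9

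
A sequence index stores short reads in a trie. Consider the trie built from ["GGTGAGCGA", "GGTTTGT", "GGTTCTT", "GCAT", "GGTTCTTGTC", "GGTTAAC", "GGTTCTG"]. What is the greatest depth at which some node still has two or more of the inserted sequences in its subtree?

7

The deepest shared node is where two words last agree before diverging.
"GGTTCTT" and "GGTTCTTGTC" agree on "GGTTCTT" (7 characters) before diverging; nothing deeper is shared.
Longest shared-prefix length: 7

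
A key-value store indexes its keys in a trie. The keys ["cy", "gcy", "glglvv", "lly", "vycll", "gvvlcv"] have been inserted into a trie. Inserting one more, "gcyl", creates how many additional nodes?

1

"gcy" is already a path in the trie; the remaining "l" must be added.
New nodes needed: |"gcyl"| − 3 = 4 − 3 = 1.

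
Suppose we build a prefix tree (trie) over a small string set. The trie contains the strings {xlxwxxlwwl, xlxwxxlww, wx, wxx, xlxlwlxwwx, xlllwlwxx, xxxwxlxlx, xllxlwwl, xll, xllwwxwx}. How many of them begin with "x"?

8

Traverse to the node for "x", then collect every word in that subtree.
Matches: "xll", "xlllwlwxx", "xllwwxwx", "xllxlwwl", "xlxlwlxwwx", "xlxwxxlww", "xlxwxxlwwl", "xxxwxlxlx"
Count: 8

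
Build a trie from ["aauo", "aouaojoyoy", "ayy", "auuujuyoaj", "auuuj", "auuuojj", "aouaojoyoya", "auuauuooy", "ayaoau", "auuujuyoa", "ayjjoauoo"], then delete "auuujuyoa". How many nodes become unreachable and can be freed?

0

A node on "auuujuyoa"'s path can go only if nothing else ends at it or branches off below it.
Every node on "auuujuyoa" is still needed (e.g. by "auuujuyoaj"), so nothing is freed.
Nodes removed: 0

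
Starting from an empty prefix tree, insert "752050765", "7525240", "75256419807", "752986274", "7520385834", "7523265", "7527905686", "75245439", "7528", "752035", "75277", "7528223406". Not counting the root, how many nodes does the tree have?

57

For each word, the new-node count is its length minus the longest prefix already in the trie:
  "752050765" → 9 new (7, 5, 2, 0, 5, 0, 7, 6, 5)
  "7525240" → prefix "752" already present; 4 new (5, 2, 4, 0)
  "75256419807" → prefix "7525" already present; 7 new (6, 4, 1, 9, 8, 0, 7)
  "752986274" → prefix "752" already present; 6 new (9, 8, 6, 2, 7, 4)
  "7520385834" → prefix "7520" already present; 6 new (3, 8, 5, 8, 3, 4)
  "7523265" → prefix "752" already present; 4 new (3, 2, 6, 5)
  "7527905686" → prefix "752" already present; 7 new (7, 9, 0, 5, 6, 8, 6)
  "75245439" → prefix "752" already present; 5 new (4, 5, 4, 3, 9)
  "7528" → prefix "752" already present; 1 new (8)
  "752035" → prefix "75203" already present; 1 new (5)
  "75277" → prefix "7527" already present; 1 new (7)
  "7528223406" → prefix "7528" already present; 6 new (2, 2, 3, 4, 0, 6)
Total nodes = 9 + 4 + 7 + 6 + 6 + 4 + 7 + 5 + 1 + 1 + 1 + 6 = 57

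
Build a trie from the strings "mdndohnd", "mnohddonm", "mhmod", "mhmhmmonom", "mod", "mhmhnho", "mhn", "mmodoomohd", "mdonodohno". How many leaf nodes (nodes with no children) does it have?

9

A leaf is a node with no children — equivalently, the end of a word that is not a proper prefix of any other stored word.
Those words: "mdndohnd", "mdonodohno", "mhmhmmonom", "mhmhnho", "mhmod", "mhn", "mmodoomohd", "mnohddonm", "mod"
Leaf count: 9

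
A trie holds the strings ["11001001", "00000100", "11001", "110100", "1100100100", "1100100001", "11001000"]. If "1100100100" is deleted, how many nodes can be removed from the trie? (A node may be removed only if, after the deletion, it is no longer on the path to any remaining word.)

Walk "1100100100" from the leaf back toward the root, removing each node that no remaining word uses.
The suffix "00" (2 nodes) is used only by "1100100100"; "11001001" is itself a stored word, so pruning stops there.
Nodes removed: 2

2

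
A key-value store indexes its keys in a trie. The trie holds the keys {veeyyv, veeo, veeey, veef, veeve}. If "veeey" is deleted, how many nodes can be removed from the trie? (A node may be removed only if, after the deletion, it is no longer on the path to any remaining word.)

2

A node on "veeey"'s path can go only if nothing else ends at it or branches off below it.
The suffix "ey" (2 nodes) is used only by "veeey"; the node for "vee" still has the child "y", so pruning stops there.
Nodes removed: 2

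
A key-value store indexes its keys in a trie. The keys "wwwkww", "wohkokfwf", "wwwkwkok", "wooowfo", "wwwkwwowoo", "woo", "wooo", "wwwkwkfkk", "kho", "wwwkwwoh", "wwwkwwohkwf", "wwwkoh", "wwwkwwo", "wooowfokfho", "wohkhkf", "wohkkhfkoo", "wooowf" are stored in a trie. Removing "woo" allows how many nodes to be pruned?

After clearing the end-marker at "woo", prune upward until reaching a node still needed by another word.
Every node on "woo" is still needed (e.g. by "wooowfo"), so nothing is freed.
Nodes removed: 0

0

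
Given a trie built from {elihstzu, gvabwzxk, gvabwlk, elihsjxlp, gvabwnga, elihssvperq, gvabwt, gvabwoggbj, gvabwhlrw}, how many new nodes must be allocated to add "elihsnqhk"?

4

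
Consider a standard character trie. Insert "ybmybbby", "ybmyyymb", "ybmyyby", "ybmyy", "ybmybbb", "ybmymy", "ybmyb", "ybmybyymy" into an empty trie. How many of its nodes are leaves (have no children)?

5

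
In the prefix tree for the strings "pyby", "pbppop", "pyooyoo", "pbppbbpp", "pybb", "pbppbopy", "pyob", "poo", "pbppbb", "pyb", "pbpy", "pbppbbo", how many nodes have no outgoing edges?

Leaves are exactly the stored words that no other stored word extends.
Those words: "pbppbbo", "pbppbbpp", "pbppbopy", "pbppop", "pbpy", "poo", "pybb", "pyby", "pyob", "pyooyoo"
Leaf count: 10

10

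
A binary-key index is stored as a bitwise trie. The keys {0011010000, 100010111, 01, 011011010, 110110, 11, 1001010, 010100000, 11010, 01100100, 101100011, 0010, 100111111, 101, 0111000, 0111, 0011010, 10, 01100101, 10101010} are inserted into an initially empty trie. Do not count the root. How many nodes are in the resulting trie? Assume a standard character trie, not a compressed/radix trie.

For each word, the new-node count is its length minus the longest prefix already in the trie:
  "0011010000" → 10 new (0, 0, 1, 1, 0, 1, 0, 0, 0, 0)
  "100010111" → 9 new (1, 0, 0, 0, 1, 0, 1, 1, 1)
  "01" → prefix "0" already present; 1 new (1)
  "011011010" → prefix "01" already present; 7 new (1, 0, 1, 1, 0, 1, 0)
  "110110" → prefix "1" already present; 5 new (1, 0, 1, 1, 0)
  "11" → prefix "11" already present; 0 new (none)
  "1001010" → prefix "100" already present; 4 new (1, 0, 1, 0)
  "010100000" → prefix "01" already present; 7 new (0, 1, 0, 0, 0, 0, 0)
  "11010" → prefix "1101" already present; 1 new (0)
  "01100100" → prefix "0110" already present; 4 new (0, 1, 0, 0)
  "101100011" → prefix "10" already present; 7 new (1, 1, 0, 0, 0, 1, 1)
  "0010" → prefix "001" already present; 1 new (0)
  "100111111" → prefix "1001" already present; 5 new (1, 1, 1, 1, 1)
  "101" → prefix "101" already present; 0 new (none)
  "0111000" → prefix "011" already present; 4 new (1, 0, 0, 0)
  "0111" → prefix "0111" already present; 0 new (none)
  "0011010" → prefix "0011010" already present; 0 new (none)
  "10" → prefix "10" already present; 0 new (none)
  "01100101" → prefix "0110010" already present; 1 new (1)
  "10101010" → prefix "101" already present; 5 new (0, 1, 0, 1, 0)
Total nodes = 10 + 9 + 1 + 7 + 5 + 0 + 4 + 7 + 1 + 4 + 7 + 1 + 5 + 0 + 4 + 0 + 0 + 0 + 1 + 5 = 71

71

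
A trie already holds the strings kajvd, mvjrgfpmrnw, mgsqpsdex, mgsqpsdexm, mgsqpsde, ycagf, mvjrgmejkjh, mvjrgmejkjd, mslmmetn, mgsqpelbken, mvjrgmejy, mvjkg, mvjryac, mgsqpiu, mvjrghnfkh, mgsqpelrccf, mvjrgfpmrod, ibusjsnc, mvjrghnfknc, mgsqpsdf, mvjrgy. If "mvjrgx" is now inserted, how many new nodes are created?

1

The longest prefix of "mvjrgx" already in the trie is "mvjrg" (length 5).
So 6 − 5 = 1 new nodes.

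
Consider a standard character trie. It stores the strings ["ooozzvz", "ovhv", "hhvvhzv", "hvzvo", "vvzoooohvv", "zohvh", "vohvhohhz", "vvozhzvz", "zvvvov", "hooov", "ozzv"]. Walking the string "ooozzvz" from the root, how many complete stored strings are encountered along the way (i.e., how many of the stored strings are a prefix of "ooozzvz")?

1

Check each prefix of "ooozzvz" against the stored set — each match is an end-marker on the path.
Prefixes of the query that are stored words: "ooozzvz"
Count: 1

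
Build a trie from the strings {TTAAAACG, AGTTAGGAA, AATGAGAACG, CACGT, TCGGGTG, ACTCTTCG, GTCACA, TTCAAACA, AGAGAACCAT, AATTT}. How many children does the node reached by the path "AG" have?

2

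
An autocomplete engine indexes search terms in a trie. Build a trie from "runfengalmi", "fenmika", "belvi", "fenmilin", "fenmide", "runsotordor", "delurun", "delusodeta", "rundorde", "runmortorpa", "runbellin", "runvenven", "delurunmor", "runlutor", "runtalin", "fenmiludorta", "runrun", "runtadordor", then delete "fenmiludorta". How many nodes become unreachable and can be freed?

6

A node on "fenmiludorta"'s path can go only if nothing else ends at it or branches off below it.
The suffix "udorta" (6 nodes) is used only by "fenmiludorta"; the node for "fenmil" still has the child "i", so pruning stops there.
Nodes removed: 6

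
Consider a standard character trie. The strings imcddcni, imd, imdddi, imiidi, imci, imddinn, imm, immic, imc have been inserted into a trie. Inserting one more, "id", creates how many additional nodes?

The longest prefix of "id" already in the trie is "i" (length 1).
Each of the 1 remaining characters creates one node.

1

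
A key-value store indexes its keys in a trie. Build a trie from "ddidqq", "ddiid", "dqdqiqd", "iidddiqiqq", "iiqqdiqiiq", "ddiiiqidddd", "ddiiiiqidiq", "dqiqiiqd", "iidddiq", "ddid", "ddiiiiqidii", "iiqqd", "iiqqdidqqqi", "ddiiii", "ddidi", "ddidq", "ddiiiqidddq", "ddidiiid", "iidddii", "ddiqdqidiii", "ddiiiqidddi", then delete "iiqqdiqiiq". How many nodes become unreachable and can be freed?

4

After clearing the end-marker at "iiqqdiqiiq", prune upward until reaching a node still needed by another word.
The suffix "qiiq" (4 nodes) is used only by "iiqqdiqiiq"; the node for "iiqqdi" still has the child "d", so pruning stops there.
Nodes removed: 4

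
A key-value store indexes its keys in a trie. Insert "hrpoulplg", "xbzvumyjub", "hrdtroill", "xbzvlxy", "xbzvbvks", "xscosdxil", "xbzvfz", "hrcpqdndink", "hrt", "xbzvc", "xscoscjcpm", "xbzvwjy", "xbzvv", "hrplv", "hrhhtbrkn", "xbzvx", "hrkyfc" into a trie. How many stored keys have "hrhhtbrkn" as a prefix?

1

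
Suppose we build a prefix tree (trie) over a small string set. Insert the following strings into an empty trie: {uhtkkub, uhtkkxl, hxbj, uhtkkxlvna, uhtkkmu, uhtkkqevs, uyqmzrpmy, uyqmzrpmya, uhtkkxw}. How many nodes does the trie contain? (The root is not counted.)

32

Insert word by word; a character creates a node only if that edge doesn't already exist:
  "uhtkkub" → 7 new (u, h, t, k, k, u, b)
  "uhtkkxl" → prefix "uhtkk" already present; 2 new (x, l)
  "hxbj" → 4 new (h, x, b, j)
  "uhtkkxlvna" → prefix "uhtkkxl" already present; 3 new (v, n, a)
  "uhtkkmu" → prefix "uhtkk" already present; 2 new (m, u)
  "uhtkkqevs" → prefix "uhtkk" already present; 4 new (q, e, v, s)
  "uyqmzrpmy" → prefix "u" already present; 8 new (y, q, m, z, r, p, m, y)
  "uyqmzrpmya" → prefix "uyqmzrpmy" already present; 1 new (a)
  "uhtkkxw" → prefix "uhtkkx" already present; 1 new (w)
Total nodes = 7 + 2 + 4 + 3 + 2 + 4 + 8 + 1 + 1 = 32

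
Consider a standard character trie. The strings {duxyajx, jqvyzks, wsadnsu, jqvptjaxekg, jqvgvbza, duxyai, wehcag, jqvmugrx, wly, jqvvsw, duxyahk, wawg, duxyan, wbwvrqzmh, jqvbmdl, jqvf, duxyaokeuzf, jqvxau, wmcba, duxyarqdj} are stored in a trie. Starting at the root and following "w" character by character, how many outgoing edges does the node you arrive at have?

6

Walk "w" from the root, arriving at one node.
Distinct next characters after "w": a, b, e, l, m, s.
That node has 6 child edges.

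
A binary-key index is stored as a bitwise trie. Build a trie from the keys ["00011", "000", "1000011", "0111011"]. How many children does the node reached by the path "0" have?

Walk "0" from the root, arriving at one node.
Distinct next characters after "0": 0, 1.
That node has 2 child edges.

2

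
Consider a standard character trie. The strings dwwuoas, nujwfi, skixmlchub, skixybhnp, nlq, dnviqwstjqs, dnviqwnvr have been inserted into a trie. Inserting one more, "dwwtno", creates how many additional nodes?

Walking "dwwtno" from the root, the first 3 characters ("dww") follow existing edges; "t" is the first miss.
So 6 − 3 = 3 new nodes.

3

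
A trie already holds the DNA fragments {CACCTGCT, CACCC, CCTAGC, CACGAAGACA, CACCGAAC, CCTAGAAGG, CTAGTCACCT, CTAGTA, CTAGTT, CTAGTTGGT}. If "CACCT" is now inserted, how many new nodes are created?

0

Every character of "CACCT" already lies on an existing path (it is a prefix of some stored word).
No new nodes are needed: 0.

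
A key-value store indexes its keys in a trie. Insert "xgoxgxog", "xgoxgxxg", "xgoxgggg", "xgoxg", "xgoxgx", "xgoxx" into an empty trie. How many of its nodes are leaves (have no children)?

A leaf is a node with no children — equivalently, the end of a word that is not a proper prefix of any other stored word.
Those words: "xgoxgggg", "xgoxgxog", "xgoxgxxg", "xgoxx"
Leaf count: 4

4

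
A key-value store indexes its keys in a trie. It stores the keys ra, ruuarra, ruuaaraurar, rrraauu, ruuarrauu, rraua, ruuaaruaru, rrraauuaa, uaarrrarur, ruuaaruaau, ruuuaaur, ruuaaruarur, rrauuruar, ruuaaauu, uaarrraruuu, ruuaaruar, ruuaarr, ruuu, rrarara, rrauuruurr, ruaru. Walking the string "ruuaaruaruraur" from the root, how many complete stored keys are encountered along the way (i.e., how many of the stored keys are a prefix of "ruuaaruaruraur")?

3

Walk "ruuaaruaruraur" from the root; an end-of-word marker is hit whenever a stored word is a prefix of "ruuaaruaruraur".
Prefixes of the query that are stored words: "ruuaaruar", "ruuaaruaru", "ruuaaruarur"
Count: 3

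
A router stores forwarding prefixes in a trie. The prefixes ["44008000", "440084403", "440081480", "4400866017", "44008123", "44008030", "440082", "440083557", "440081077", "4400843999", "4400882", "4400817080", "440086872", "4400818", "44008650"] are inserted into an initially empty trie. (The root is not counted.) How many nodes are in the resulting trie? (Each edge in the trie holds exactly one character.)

For each word, the new-node count is its length minus the longest prefix already in the trie:
  "44008000" → 8 new (4, 4, 0, 0, 8, 0, 0, 0)
  "440084403" → prefix "44008" already present; 4 new (4, 4, 0, 3)
  "440081480" → prefix "44008" already present; 4 new (1, 4, 8, 0)
  "4400866017" → prefix "44008" already present; 5 new (6, 6, 0, 1, 7)
  "44008123" → prefix "440081" already present; 2 new (2, 3)
  "44008030" → prefix "440080" already present; 2 new (3, 0)
  "440082" → prefix "44008" already present; 1 new (2)
  "440083557" → prefix "44008" already present; 4 new (3, 5, 5, 7)
  "440081077" → prefix "440081" already present; 3 new (0, 7, 7)
  "4400843999" → prefix "440084" already present; 4 new (3, 9, 9, 9)
  "4400882" → prefix "44008" already present; 2 new (8, 2)
  "4400817080" → prefix "440081" already present; 4 new (7, 0, 8, 0)
  "440086872" → prefix "440086" already present; 3 new (8, 7, 2)
  "4400818" → prefix "440081" already present; 1 new (8)
  "44008650" → prefix "440086" already present; 2 new (5, 0)
Total nodes = 8 + 4 + 4 + 5 + 2 + 2 + 1 + 4 + 3 + 4 + 2 + 4 + 3 + 1 + 2 = 49

49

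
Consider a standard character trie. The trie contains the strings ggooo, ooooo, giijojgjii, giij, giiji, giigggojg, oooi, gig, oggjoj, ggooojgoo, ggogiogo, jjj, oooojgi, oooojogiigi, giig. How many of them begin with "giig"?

2

Walk to "giig"; the words in its subtree are exactly those with that prefix.
Words under "giig": giig, giigggojg
Count: 2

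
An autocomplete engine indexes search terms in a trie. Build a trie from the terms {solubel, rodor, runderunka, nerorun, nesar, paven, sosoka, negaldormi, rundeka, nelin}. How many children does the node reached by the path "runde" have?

Follow the path "runde" to its node, then look at its outgoing edges.
Distinct next characters after "runde": k, r.
That node has 2 child edges.

2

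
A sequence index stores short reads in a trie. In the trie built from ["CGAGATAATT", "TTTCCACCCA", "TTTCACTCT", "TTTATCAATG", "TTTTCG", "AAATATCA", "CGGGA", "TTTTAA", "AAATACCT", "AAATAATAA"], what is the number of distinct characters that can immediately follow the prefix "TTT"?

The children of the "TTT" node are the distinct next characters among strings starting with "TTT".
Characters that immediately follow "TTT" among the stored strings: {A, C, T}.
That node has 3 child edges.

3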